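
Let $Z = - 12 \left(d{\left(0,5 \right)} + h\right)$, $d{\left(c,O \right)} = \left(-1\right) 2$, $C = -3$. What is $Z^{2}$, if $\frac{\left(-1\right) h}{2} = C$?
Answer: $2304$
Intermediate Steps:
$d{\left(c,O \right)} = -2$
$h = 6$ ($h = \left(-2\right) \left(-3\right) = 6$)
$Z = -48$ ($Z = - 12 \left(-2 + 6\right) = \left(-12\right) 4 = -48$)
$Z^{2} = \left(-48\right)^{2} = 2304$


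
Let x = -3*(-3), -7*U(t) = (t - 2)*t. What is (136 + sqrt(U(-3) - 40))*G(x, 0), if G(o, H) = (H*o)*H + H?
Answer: 0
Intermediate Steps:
U(t) = -t*(-2 + t)/7 (U(t) = -(t - 2)*t/7 = -(-2 + t)*t/7 = -t*(-2 + t)/7)
x = 9
G(o, H) = H + o*H**2 (G(o, H) = o*H**2 + H = H + o*H**2)
(136 + sqrt(U(-3) - 40))*G(x, 0) = (136 + sqrt((1/7)*(-3)*(2 - 1*(-3)) - 40))*(0*(1 + 0*9)) = (136 + sqrt((1/7)*(-3)*(2 + 3) - 40))*(0*(1 + 0)) = (136 + sqrt((1/7)*(-3)*5 - 40))*(0*1) = (136 + sqrt(-15/7 - 40))*0 = (136 + sqrt(-295/7))*0 = (136 + I*sqrt(2065)/7)*0 = 0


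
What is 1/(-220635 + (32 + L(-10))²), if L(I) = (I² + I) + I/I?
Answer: -1/205506 ≈ -4.8660e-6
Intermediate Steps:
L(I) = 1 + I + I² (L(I) = (I + I²) + 1 = 1 + I + I²)
1/(-220635 + (32 + L(-10))²) = 1/(-220635 + (32 + (1 - 10 + (-10)²))²) = 1/(-220635 + (32 + (1 - 10 + 100))²) = 1/(-220635 + (32 + 91)²) = 1/(-220635 + 123²) = 1/(-220635 + 15129) = 1/(-205506) = -1/205506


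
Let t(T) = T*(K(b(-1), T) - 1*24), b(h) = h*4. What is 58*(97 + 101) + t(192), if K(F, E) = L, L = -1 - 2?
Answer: 6300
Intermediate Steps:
b(h) = 4*h
L = -3
K(F, E) = -3
t(T) = -27*T (t(T) = T*(-3 - 1*24) = T*(-3 - 24) = T*(-27) = -27*T)
58*(97 + 101) + t(192) = 58*(97 + 101) - 27*192 = 58*198 - 5184 = 11484 - 5184 = 6300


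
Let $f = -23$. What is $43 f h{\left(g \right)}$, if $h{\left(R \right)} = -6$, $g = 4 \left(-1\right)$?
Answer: $5934$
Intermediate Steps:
$g = -4$
$43 f h{\left(g \right)} = 43 \left(-23\right) \left(-6\right) = \left(-989\right) \left(-6\right) = 5934$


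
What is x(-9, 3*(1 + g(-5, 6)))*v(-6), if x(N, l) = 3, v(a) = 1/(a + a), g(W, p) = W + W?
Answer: -¼ ≈ -0.25000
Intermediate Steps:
g(W, p) = 2*W
v(a) = 1/(2*a)
x(-9, 3*(1 + g(-5, 6)))*v(-6) = 3*((½)/(-6)) = 3*((½)*(-⅙)) = 3*(-1/12) = -¼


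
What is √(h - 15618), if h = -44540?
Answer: I*√60158 ≈ 245.27*I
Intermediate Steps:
√(h - 15618) = √(-44540 - 15618) = √(-60158) = I*√60158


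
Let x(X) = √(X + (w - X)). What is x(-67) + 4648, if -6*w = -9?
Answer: 4648 + √6/2 ≈ 4649.2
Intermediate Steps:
w = 3/2 (w = -⅙*(-9) = 3/2 ≈ 1.5000)
x(X) = √6/2 (x(X) = √(X + (3/2 - X)) = √(3/2) = √6/2)
x(-67) + 4648 = √6/2 + 4648 = 4648 + √6/2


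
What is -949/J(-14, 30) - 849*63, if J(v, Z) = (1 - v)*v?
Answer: -11231321/210 ≈ -53483.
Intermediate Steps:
J(v, Z) = v*(1 - v)
-949/J(-14, 30) - 849*63 = -949*(-1/(14*(1 - 1*(-14)))) - 849*63 = -949*(-1/(14*(1 + 14))) - 53487 = -949/((-14*15)) - 53487 = -949/(-210) - 53487 = -949*(-1/210) - 53487 = 949/210 - 53487 = -11231321/210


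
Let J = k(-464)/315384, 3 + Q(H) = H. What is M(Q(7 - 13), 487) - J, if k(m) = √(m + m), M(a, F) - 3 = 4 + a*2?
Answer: -11 - I*√58/78846 ≈ -11.0 - 9.659e-5*I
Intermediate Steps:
Q(H) = -3 + H
M(a, F) = 7 + 2*a (M(a, F) = 3 + (4 + a*2) = 3 + (4 + 2*a) = 7 + 2*a)
k(m) = √2*√m (k(m) = √(2*m) = √2*√m)
J = I*√58/78846 (J = (√2*√(-464))/315384 = (√2*(4*I*√29))*(1/315384) = (4*I*√58)*(1/315384) = I*√58/78846 ≈ 9.659e-5*I)
M(Q(7 - 13), 487) - J = (7 + 2*(-3 + (7 - 13))) - I*√58/78846 = (7 + 2*(-3 - 6)) - I*√58/78846 = (7 + 2*(-9)) - I*√58/78846 = (7 - 18) - I*√58/78846 = -11 - I*√58/78846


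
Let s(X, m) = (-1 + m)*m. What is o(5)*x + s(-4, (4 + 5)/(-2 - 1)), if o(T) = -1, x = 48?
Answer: -36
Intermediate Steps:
s(X, m) = m*(-1 + m)
o(5)*x + s(-4, (4 + 5)/(-2 - 1)) = -1*48 + ((4 + 5)/(-2 - 1))*(-1 + (4 + 5)/(-2 - 1)) = -48 + (9/(-3))*(-1 + 9/(-3)) = -48 + (9*(-⅓))*(-1 + 9*(-⅓)) = -48 - 3*(-1 - 3) = -48 - 3*(-4) = -48 + 12 = -36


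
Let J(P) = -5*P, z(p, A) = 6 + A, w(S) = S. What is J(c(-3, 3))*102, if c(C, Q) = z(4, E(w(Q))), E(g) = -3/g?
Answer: -2550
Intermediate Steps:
c(C, Q) = 6 - 3/Q
J(c(-3, 3))*102 = -5*(6 - 3/3)*102 = -5*(6 - 3*⅓)*102 = -5*(6 - 1)*102 = -5*5*102 = -25*102 = -2550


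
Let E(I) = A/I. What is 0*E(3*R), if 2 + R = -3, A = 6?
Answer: 0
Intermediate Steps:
R = -5 (R = -2 - 3 = -5)
E(I) = 6/I
0*E(3*R) = 0*(6/((3*(-5)))) = 0*(6/(-15)) = 0*(6*(-1/15)) = 0*(-⅖) = 0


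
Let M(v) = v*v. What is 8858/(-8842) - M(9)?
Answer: -362530/4421 ≈ -82.002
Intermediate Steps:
M(v) = v²
8858/(-8842) - M(9) = 8858/(-8842) - 1*9² = 8858*(-1/8842) - 1*81 = -4429/4421 - 81 = -362530/4421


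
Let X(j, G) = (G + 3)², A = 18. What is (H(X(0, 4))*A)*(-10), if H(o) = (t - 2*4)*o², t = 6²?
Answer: -12101040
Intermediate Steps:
t = 36
X(j, G) = (3 + G)²
H(o) = 28*o² (H(o) = (36 - 2*4)*o² = (36 - 8)*o² = 28*o²)
(H(X(0, 4))*A)*(-10) = ((28*((3 + 4)²)²)*18)*(-10) = ((28*(7²)²)*18)*(-10) = ((28*49²)*18)*(-10) = ((28*2401)*18)*(-10) = (67228*18)*(-10) = 1210104*(-10) = -12101040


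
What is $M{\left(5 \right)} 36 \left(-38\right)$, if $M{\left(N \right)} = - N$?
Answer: $6840$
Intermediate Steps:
$M{\left(5 \right)} 36 \left(-38\right) = \left(-1\right) 5 \cdot 36 \left(-38\right) = \left(-5\right) 36 \left(-38\right) = \left(-180\right) \left(-38\right) = 6840$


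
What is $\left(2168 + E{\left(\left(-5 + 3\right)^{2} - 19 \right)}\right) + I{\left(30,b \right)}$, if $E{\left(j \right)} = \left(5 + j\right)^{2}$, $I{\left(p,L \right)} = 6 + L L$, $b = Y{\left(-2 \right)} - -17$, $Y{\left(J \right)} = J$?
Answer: $2499$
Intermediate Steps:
$b = 15$ ($b = -2 - -17 = -2 + 17 = 15$)
$I{\left(p,L \right)} = 6 + L^{2}$
$\left(2168 + E{\left(\left(-5 + 3\right)^{2} - 19 \right)}\right) + I{\left(30,b \right)} = \left(2168 + \left(5 + \left(\left(-5 + 3\right)^{2} - 19\right)\right)^{2}\right) + \left(6 + 15^{2}\right) = \left(2168 + \left(5 - \left(19 - \left(-2\right)^{2}\right)\right)^{2}\right) + \left(6 + 225\right) = \left(2168 + \left(5 + \left(4 - 19\right)\right)^{2}\right) + 231 = \left(2168 + \left(5 - 15\right)^{2}\right) + 231 = \left(2168 + \left(-10\right)^{2}\right) + 231 = \left(2168 + 100\right) + 231 = 2268 + 231 = 2499$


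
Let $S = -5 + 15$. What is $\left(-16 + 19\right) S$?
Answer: $30$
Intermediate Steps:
$S = 10$
$\left(-16 + 19\right) S = \left(-16 + 19\right) 10 = 3 \cdot 10 = 30$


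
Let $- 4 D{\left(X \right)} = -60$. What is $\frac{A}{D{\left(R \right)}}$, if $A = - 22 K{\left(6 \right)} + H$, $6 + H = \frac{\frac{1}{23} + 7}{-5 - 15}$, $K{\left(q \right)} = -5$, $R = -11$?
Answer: $\frac{23839}{3450} \approx 6.9099$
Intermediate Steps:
$D{\left(X \right)} = 15$ ($D{\left(X \right)} = \left(- \frac{1}{4}\right) \left(-60\right) = 15$)
$H = - \frac{1461}{230}$ ($H = -6 + \frac{\frac{1}{23} + 7}{-5 - 15} = -6 + \frac{\frac{1}{23} + 7}{-20} = -6 + \frac{162}{23} \left(- \frac{1}{20}\right) = -6 - \frac{81}{230} = - \frac{1461}{230} \approx -6.3522$)
$A = \frac{23839}{230}$ ($A = \left(-22\right) \left(-5\right) - \frac{1461}{230} = 110 - \frac{1461}{230} = \frac{23839}{230} \approx 103.65$)
$\frac{A}{D{\left(R \right)}} = \frac{23839}{230 \cdot 15} = \frac{23839}{230} \cdot \frac{1}{15} = \frac{23839}{3450}$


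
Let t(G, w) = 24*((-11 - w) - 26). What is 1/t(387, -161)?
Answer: 1/2976 ≈ 0.00033602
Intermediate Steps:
t(G, w) = -888 - 24*w (t(G, w) = 24*(-37 - w) = -888 - 24*w)
1/t(387, -161) = 1/(-888 - 24*(-161)) = 1/(-888 + 3864) = 1/2976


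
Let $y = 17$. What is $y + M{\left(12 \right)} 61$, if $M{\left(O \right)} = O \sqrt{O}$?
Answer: $17 + 1464 \sqrt{3} \approx 2552.7$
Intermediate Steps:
$M{\left(O \right)} = O^{\frac{3}{2}}$
$y + M{\left(12 \right)} 61 = 17 + 12^{\frac{3}{2}} \cdot 61 = 17 + 24 \sqrt{3} \cdot 61 = 17 + 1464 \sqrt{3}$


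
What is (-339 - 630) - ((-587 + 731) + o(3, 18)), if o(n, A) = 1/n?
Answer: -3340/3 ≈ -1113.3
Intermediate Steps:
(-339 - 630) - ((-587 + 731) + o(3, 18)) = (-339 - 630) - ((-587 + 731) + 1/3) = -969 - (144 + ⅓) = -969 - 1*433/3 = -969 - 433/3 = -3340/3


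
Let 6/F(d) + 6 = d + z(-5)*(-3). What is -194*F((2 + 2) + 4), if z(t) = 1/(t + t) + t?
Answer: -11640/173 ≈ -67.283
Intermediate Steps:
z(t) = t + 1/(2*t) (z(t) = 1/(2*t) + t = t + 1/(2*t))
F(d) = 6/(93/10 + d) (F(d) = 6/(-6 + (d + (-5 + (1/2)/(-5))*(-3))) = 6/(-6 + (d + (-5 + (1/2)*(-1/5))*(-3))) = 6/(-6 + (d + (-5 - 1/10)*(-3))) = 6/(-6 + (d - 51/10*(-3))) = 6/(-6 + (d + 153/10)) = 6/(-6 + (153/10 + d)) = 6/(93/10 + d))
-194*F((2 + 2) + 4) = -11640/(93 + 10*((2 + 2) + 4)) = -11640/(93 + 10*(4 + 4)) = -11640/(93 + 10*8) = -11640/(93 + 80) = -11640/173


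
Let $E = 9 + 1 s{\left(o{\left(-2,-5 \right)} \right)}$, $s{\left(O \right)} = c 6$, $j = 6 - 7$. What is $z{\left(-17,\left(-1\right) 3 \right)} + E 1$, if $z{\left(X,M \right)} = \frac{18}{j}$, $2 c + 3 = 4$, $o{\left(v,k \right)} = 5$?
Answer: $-6$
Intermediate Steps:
$j = -1$ ($j = 6 - 7 = -1$)
$c = \frac{1}{2}$ ($c = - \frac{3}{2} + \frac{1}{2} \cdot 4 = - \frac{3}{2} + 2 = \frac{1}{2} \approx 0.5$)
$s{\left(O \right)} = 3$ ($s{\left(O \right)} = \frac{1}{2} \cdot 6 = 3$)
$z{\left(X,M \right)} = -18$ ($z{\left(X,M \right)} = \frac{18}{-1} = 18 \left(-1\right) = -18$)
$E = 12$ ($E = 9 + 1 \cdot 3 = 9 + 3 = 12$)
$z{\left(-17,\left(-1\right) 3 \right)} + E 1 = -18 + 12 \cdot 1 = -18 + 12 = -6$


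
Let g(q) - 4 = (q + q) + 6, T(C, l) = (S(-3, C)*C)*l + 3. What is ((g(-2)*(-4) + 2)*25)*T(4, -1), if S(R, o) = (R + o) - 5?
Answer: -10450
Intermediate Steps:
S(R, o) = -5 + R + o
T(C, l) = 3 + C*l*(-8 + C) (T(C, l) = ((-5 - 3 + C)*C)*l + 3 = ((-8 + C)*C)*l + 3 = (C*(-8 + C))*l + 3 = C*l*(-8 + C) + 3 = 3 + C*l*(-8 + C))
g(q) = 10 + 2*q (g(q) = 4 + ((q + q) + 6) = 4 + (2*q + 6) = 4 + (6 + 2*q) = 10 + 2*q)
((g(-2)*(-4) + 2)*25)*T(4, -1) = (((10 + 2*(-2))*(-4) + 2)*25)*(3 + 4*(-1)*(-8 + 4)) = (((10 - 4)*(-4) + 2)*25)*(3 + 4*(-1)*(-4)) = ((6*(-4) + 2)*25)*(3 + 16) = ((-24 + 2)*25)*19 = -22*25*19 = -550*19 = -10450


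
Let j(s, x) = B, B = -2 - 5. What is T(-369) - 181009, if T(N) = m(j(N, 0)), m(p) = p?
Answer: -181016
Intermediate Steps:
B = -7
j(s, x) = -7
T(N) = -7
T(-369) - 181009 = -7 - 181009 = -181016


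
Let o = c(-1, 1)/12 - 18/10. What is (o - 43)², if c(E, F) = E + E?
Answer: 1819801/900 ≈ 2022.0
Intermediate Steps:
c(E, F) = 2*E
o = -59/30 (o = (2*(-1))/12 - 18/10 = -2*1/12 - 18*⅒ = -⅙ - 9/5 = -59/30 ≈ -1.9667)
(o - 43)² = (-59/30 - 43)² = (-1349/30)² = 1819801/900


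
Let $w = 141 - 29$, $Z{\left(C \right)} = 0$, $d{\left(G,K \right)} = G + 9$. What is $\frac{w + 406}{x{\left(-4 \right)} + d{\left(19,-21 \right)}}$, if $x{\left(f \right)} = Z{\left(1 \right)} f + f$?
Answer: $\frac{259}{12} \approx 21.583$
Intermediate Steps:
$d{\left(G,K \right)} = 9 + G$
$w = 112$
$x{\left(f \right)} = f$ ($x{\left(f \right)} = 0 f + f = 0 + f = f$)
$\frac{w + 406}{x{\left(-4 \right)} + d{\left(19,-21 \right)}} = \frac{112 + 406}{-4 + \left(9 + 19\right)} = \frac{518}{-4 + 28} = \frac{518}{24} = 518 \cdot \frac{1}{24} = \frac{259}{12}$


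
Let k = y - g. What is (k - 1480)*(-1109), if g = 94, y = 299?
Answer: 1413975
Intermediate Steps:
k = 205 (k = 299 - 1*94 = 299 - 94 = 205)
(k - 1480)*(-1109) = (205 - 1480)*(-1109) = -1275*(-1109) = 1413975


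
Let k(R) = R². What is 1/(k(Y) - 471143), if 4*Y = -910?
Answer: -4/1677547 ≈ -2.3844e-6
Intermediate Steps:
Y = -455/2 (Y = (¼)*(-910) = -455/2 ≈ -227.50)
1/(k(Y) - 471143) = 1/((-455/2)² - 471143) = 1/(207025/4 - 471143) = 1/(-1677547/4) = -4/1677547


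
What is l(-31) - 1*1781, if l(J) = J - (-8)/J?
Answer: -56180/31 ≈ -1812.3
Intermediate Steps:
l(J) = J + 8/J
l(-31) - 1*1781 = (-31 + 8/(-31)) - 1*1781 = (-31 + 8*(-1/31)) - 1781 = (-31 - 8/31) - 1781 = -969/31 - 1781 = -56180/31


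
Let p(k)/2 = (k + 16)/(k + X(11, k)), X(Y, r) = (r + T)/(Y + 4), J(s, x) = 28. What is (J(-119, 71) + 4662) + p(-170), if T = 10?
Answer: 1271452/271 ≈ 4691.7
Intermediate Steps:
X(Y, r) = (10 + r)/(4 + Y) (X(Y, r) = (r + 10)/(Y + 4) = (10 + r)/(4 + Y))
p(k) = 2*(16 + k)/(⅔ + 16*k/15) (p(k) = 2*((k + 16)/(k + (10 + k)/(4 + 11))) = 2*((16 + k)/(k + (10 + k)/15)) = 2*((16 + k)/(k + (⅔ + k/15))) = 2*((16 + k)/(⅔ + 16*k/15)) = 2*(16 + k)/(⅔ + 16*k/15))
(J(-119, 71) + 4662) + p(-170) = (28 + 4662) + 15*(16 - 170)/(5 + 8*(-170)) = 4690 + 15*(-154)/(5 - 1360) = 4690 + 15*(-154)/(-1355) = 4690 + 15*(-1/1355)*(-154) = 4690 + 462/271 = 1271452/271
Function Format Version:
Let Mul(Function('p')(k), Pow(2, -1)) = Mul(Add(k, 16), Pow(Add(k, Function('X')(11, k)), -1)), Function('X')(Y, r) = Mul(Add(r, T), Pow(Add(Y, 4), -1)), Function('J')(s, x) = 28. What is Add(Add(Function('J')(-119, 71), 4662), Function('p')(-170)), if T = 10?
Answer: Rational(1271452, 271) ≈ 4691.7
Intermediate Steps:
Function('X')(Y, r) = Mul(Pow(Add(4, Y), -1), Add(10, r)) (Function('X')(Y, r) = Mul(Add(r, 10), Pow(Add(Y, 4), -1)) = Mul(Add(10, r), Pow(Add(4, Y), -1)) = Mul(Pow(Add(4, Y), -1), Add(10, r)))
Function('p')(k) = Mul(2, Pow(Add(Rational(2, 3), Mul(Rational(16, 15), k)), -1), Add(16, k)) (Function('p')(k) = Mul(2, Mul(Add(k, 16), Pow(Add(k, Mul(Pow(Add(4, 11), -1), Add(10, k))), -1))) = Mul(2, Mul(Add(16, k), Pow(Add(k, Mul(Pow(15, -1), Add(10, k))), -1))) = Mul(2, Mul(Add(16, k), Pow(Add(k, Mul(Rational(1, 15), Add(10, k))), -1))) = Mul(2, Mul(Add(16, k), Pow(Add(k, Add(Rational(2, 3), Mul(Rational(1, 15), k))), -1))) = Mul(2, Mul(Add(16, k), Pow(Add(Rational(2, 3), Mul(Rational(16, 15), k)), -1))) = Mul(2, Mul(Pow(Add(Rational(2, 3), Mul(Rational(16, 15), k)), -1), Add(16, k))) = Mul(2, Pow(Add(Rational(2, 3), Mul(Rational(16, 15), k)), -1), Add(16, k)))
Add(Add(Function('J')(-119, 71), 4662), Function('p')(-170)) = Add(Add(28, 4662), Mul(15, Pow(Add(5, Mul(8, -170)), -1), Add(16, -170))) = Add(4690, Mul(15, Pow(Add(5, -1360), -1), -154)) = Add(4690, Mul(15, Pow(-1355, -1), -154)) = Add(4690, Mul(15, Rational(-1, 1355), -154)) = Add(4690, Rational(462, 271)) = Rational(1271452, 271)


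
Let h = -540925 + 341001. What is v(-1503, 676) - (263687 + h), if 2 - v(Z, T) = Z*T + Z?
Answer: 953770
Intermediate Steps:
h = -199924
v(Z, T) = 2 - Z - T*Z (v(Z, T) = 2 - (Z*T + Z) = 2 - (T*Z + Z) = 2 - (Z + T*Z) = 2 + (-Z - T*Z) = 2 - Z - T*Z)
v(-1503, 676) - (263687 + h) = (2 - 1*(-1503) - 1*676*(-1503)) - (263687 - 199924) = (2 + 1503 + 1016028) - 1*63763 = 1017533 - 63763 = 953770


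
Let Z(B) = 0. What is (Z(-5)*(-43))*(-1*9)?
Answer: 0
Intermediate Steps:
(Z(-5)*(-43))*(-1*9) = (0*(-43))*(-1*9) = 0*(-9) = 0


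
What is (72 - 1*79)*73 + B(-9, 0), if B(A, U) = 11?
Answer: -500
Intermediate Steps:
(72 - 1*79)*73 + B(-9, 0) = (72 - 1*79)*73 + 11 = (72 - 79)*73 + 11 = -7*73 + 11 = -511 + 11 = -500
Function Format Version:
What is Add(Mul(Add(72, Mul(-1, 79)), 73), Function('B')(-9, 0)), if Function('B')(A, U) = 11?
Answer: -500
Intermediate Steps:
Add(Mul(Add(72, Mul(-1, 79)), 73), Function('B')(-9, 0)) = Add(Mul(Add(72, Mul(-1, 79)), 73), 11) = Add(Mul(Add(72, -79), 73), 11) = Add(Mul(-7, 73), 11) = Add(-511, 11) = -500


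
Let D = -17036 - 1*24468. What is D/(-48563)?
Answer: 41504/48563 ≈ 0.85464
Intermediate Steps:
D = -41504 (D = -17036 - 24468 = -41504)
D/(-48563) = -41504/(-48563) = -41504*(-1/48563) = 41504/48563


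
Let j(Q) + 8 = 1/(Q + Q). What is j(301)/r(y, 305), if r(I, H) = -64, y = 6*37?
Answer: 4815/38528 ≈ 0.12497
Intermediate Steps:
y = 222
j(Q) = -8 + 1/(2*Q) (j(Q) = -8 + 1/(Q + Q) = -8 + 1/(2*Q))
j(301)/r(y, 305) = (-8 + (1/2)/301)/(-64) = (-8 + (1/2)*(1/301))*(-1/64) = (-8 + 1/602)*(-1/64) = -4815/602*(-1/64) = 4815/38528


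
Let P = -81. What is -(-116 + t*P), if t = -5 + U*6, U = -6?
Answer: -3205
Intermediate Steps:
t = -41 (t = -5 - 6*6 = -5 - 36 = -41)
-(-116 + t*P) = -(-116 - 41*(-81)) = -(-116 + 3321) = -1*3205 = -3205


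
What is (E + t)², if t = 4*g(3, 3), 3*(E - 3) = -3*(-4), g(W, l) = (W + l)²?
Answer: 22801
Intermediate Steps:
E = 7 (E = 3 + (-3*(-4))/3 = 3 + (⅓)*12 = 3 + 4 = 7)
t = 144 (t = 4*(3 + 3)² = 4*6² = 4*36 = 144)
(E + t)² = (7 + 144)² = 151² = 22801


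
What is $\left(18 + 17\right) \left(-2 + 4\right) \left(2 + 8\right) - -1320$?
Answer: $2020$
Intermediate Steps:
$\left(18 + 17\right) \left(-2 + 4\right) \left(2 + 8\right) - -1320 = 35 \cdot 2 \cdot 10 + 1320 = 70 \cdot 10 + 1320 = 700 + 1320 = 2020$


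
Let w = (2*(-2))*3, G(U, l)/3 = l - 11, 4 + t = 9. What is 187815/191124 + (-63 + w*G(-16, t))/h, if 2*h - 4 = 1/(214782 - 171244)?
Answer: 286553611063/3698313108 ≈ 77.482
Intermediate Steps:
h = 174153/87076 (h = 2 + 1/(2*(214782 - 171244)) = 2 + (½)/43538 = 2 + (½)*(1/43538) = 2 + 1/87076 = 174153/87076 ≈ 2.0000)
t = 5 (t = -4 + 9 = 5)
G(U, l) = -33 + 3*l (G(U, l) = 3*(l - 11) = 3*(-11 + l) = -33 + 3*l)
w = -12 (w = -4*3 = -12)
187815/191124 + (-63 + w*G(-16, t))/h = 187815/191124 + (-63 - 12*(-33 + 3*5))/(174153/87076) = 187815*(1/191124) + (-63 - 12*(-33 + 15))*(87076/174153) = 62605/63708 + (-63 - 12*(-18))*(87076/174153) = 62605/63708 + (-63 + 216)*(87076/174153) = 62605/63708 + 153*(87076/174153) = 62605/63708 + 4440876/58051 = 286553611063/3698313108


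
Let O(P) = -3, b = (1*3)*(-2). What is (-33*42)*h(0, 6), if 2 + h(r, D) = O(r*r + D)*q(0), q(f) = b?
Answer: -22176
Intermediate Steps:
b = -6 (b = 3*(-2) = -6)
q(f) = -6
h(r, D) = 16 (h(r, D) = -2 - 3*(-6) = -2 + 18 = 16)
(-33*42)*h(0, 6) = -33*42*16 = -1386*16 = -22176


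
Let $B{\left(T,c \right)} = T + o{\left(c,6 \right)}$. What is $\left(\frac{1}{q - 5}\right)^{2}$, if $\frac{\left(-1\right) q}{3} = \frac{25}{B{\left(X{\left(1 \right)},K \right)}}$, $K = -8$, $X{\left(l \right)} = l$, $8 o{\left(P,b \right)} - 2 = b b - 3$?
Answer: $\frac{1849}{664225} \approx 0.0027837$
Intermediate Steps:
$o{\left(P,b \right)} = - \frac{1}{8} + \frac{b^{2}}{8}$ ($o{\left(P,b \right)} = \frac{1}{4} + \frac{b b - 3}{8} = \frac{1}{4} + \frac{b^{2} - 3}{8} = \frac{1}{4} + \frac{-3 + b^{2}}{8} = \frac{1}{4} + \left(- \frac{3}{8} + \frac{b^{2}}{8}\right) = - \frac{1}{8} + \frac{b^{2}}{8}$)
$B{\left(T,c \right)} = \frac{35}{8} + T$ ($B{\left(T,c \right)} = T - \left(\frac{1}{8} - \frac{6^{2}}{8}\right) = T + \left(- \frac{1}{8} + \frac{1}{8} \cdot 36\right) = T + \left(- \frac{1}{8} + \frac{9}{2}\right) = T + \frac{35}{8} = \frac{35}{8} + T$)
$q = - \frac{600}{43}$ ($q = - 3 \frac{25}{\frac{35}{8} + 1} = - 3 \frac{25}{\frac{43}{8}} = - 3 \cdot 25 \cdot \frac{8}{43} = \left(-3\right) \frac{200}{43} = - \frac{600}{43} \approx -13.953$)
$\left(\frac{1}{q - 5}\right)^{2} = \left(\frac{1}{- \frac{600}{43} - 5}\right)^{2} = \left(\frac{1}{- \frac{815}{43}}\right)^{2} = \left(- \frac{43}{815}\right)^{2} = \frac{1849}{664225}$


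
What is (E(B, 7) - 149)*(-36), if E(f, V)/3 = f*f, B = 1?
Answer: 5256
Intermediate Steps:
E(f, V) = 3*f**2 (E(f, V) = 3*(f*f) = 3*f**2)
(E(B, 7) - 149)*(-36) = (3*1**2 - 149)*(-36) = (3*1 - 149)*(-36) = (3 - 149)*(-36) = -146*(-36) = 5256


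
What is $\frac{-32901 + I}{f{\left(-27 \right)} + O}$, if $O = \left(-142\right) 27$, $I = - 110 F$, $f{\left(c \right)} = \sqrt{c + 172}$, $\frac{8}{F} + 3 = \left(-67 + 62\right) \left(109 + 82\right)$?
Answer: $\frac{60420538926}{7041017869} + \frac{15759139 \sqrt{145}}{7041017869} \approx 8.6082$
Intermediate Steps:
$F = - \frac{4}{479}$ ($F = \frac{8}{-3 + \left(-67 + 62\right) \left(109 + 82\right)} = \frac{8}{-3 - 955} = \frac{8}{-958} = 8 \left(- \frac{1}{958}\right) = - \frac{4}{479} \approx -0.0083507$)
$f{\left(c \right)} = \sqrt{172 + c}$
$I = \frac{440}{479}$ ($I = \left(-110\right) \left(- \frac{4}{479}\right) = \frac{440}{479} \approx 0.91858$)
$O = -3834$
$\frac{-32901 + I}{f{\left(-27 \right)} + O} = \frac{-32901 + \frac{440}{479}}{\sqrt{172 - 27} - 3834} = - \frac{15759139}{479 \left(\sqrt{145} - 3834\right)} = - \frac{15759139}{479 \left(-3834 + \sqrt{145}\right)}$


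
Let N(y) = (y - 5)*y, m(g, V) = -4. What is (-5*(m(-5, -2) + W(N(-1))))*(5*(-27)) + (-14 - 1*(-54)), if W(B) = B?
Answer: 1390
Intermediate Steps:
N(y) = y*(-5 + y) (N(y) = (-5 + y)*y = y*(-5 + y))
(-5*(m(-5, -2) + W(N(-1))))*(5*(-27)) + (-14 - 1*(-54)) = (-5*(-4 - (-5 - 1)))*(5*(-27)) + (-14 - 1*(-54)) = -5*(-4 - 1*(-6))*(-135) + (-14 + 54) = -5*(-4 + 6)*(-135) + 40 = -5*2*(-135) + 40 = -10*(-135) + 40 = 1350 + 40 = 1390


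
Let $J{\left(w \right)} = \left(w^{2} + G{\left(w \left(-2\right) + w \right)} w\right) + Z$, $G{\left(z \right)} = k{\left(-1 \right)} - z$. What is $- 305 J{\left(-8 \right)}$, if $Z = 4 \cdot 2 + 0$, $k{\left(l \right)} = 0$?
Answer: $-41480$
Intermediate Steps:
$G{\left(z \right)} = - z$ ($G{\left(z \right)} = 0 - z = - z$)
$Z = 8$ ($Z = 8 + 0 = 8$)
$J{\left(w \right)} = 8 + 2 w^{2}$ ($J{\left(w \right)} = \left(w^{2} + - (w \left(-2\right) + w) w\right) + 8 = \left(w^{2} + - (- 2 w + w) w\right) + 8 = \left(w^{2} + - \left(-1\right) w w\right) + 8 = \left(w^{2} + w w\right) + 8 = \left(w^{2} + w^{2}\right) + 8 = 2 w^{2} + 8 = 8 + 2 w^{2}$)
$- 305 J{\left(-8 \right)} = - 305 \left(8 + 2 \left(-8\right)^{2}\right) = - 305 \left(8 + 2 \cdot 64\right) = - 305 \left(8 + 128\right) = \left(-305\right) 136 = -41480$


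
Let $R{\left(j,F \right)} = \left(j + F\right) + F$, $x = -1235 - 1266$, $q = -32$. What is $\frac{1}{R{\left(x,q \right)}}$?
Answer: $- \frac{1}{2565} \approx -0.00038986$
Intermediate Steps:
$x = -2501$
$R{\left(j,F \right)} = j + 2 F$ ($R{\left(j,F \right)} = \left(F + j\right) + F = j + 2 F$)
$\frac{1}{R{\left(x,q \right)}} = \frac{1}{-2501 + 2 \left(-32\right)} = \frac{1}{-2501 - 64} = \frac{1}{-2565} = - \frac{1}{2565}$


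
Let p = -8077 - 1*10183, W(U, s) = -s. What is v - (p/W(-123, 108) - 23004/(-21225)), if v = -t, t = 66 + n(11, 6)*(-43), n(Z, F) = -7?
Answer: -102610586/191025 ≈ -537.16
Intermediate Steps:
p = -18260 (p = -8077 - 10183 = -18260)
t = 367 (t = 66 - 7*(-43) = 66 + 301 = 367)
v = -367 (v = -1*367 = -367)
v - (p/W(-123, 108) - 23004/(-21225)) = -367 - (-18260/((-1*108)) - 23004/(-21225)) = -367 - (-18260/(-108) - 23004*(-1/21225)) = -367 - (-18260*(-1/108) + 7668/7075) = -367 - (4565/27 + 7668/7075) = -367 - 1*32504411/191025 = -367 - 32504411/191025 = -102610586/191025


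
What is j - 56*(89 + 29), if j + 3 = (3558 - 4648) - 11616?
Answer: -19317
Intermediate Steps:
j = -12709 (j = -3 + ((3558 - 4648) - 11616) = -3 + (-1090 - 11616) = -3 - 12706 = -12709)
j - 56*(89 + 29) = -12709 - 56*(89 + 29) = -12709 - 56*118 = -12709 - 1*6608 = -12709 - 6608 = -19317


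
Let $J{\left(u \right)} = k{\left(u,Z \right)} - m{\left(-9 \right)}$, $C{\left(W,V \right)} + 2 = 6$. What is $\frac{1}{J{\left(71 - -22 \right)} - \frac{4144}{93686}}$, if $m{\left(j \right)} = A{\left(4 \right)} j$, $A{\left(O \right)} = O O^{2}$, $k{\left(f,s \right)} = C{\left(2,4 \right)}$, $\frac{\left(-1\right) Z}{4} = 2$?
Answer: $\frac{46843}{27166868} \approx 0.0017243$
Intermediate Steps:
$C{\left(W,V \right)} = 4$ ($C{\left(W,V \right)} = -2 + 6 = 4$)
$Z = -8$ ($Z = \left(-4\right) 2 = -8$)
$k{\left(f,s \right)} = 4$
$A{\left(O \right)} = O^{3}$
$m{\left(j \right)} = 64 j$ ($m{\left(j \right)} = 4^{3} j = 64 j$)
$J{\left(u \right)} = 580$ ($J{\left(u \right)} = 4 - 64 \left(-9\right) = 4 - -576 = 4 + 576 = 580$)
$\frac{1}{J{\left(71 - -22 \right)} - \frac{4144}{93686}} = \frac{1}{580 - \frac{4144}{93686}} = \frac{1}{580 - \frac{2072}{46843}} = \frac{1}{\frac{27166868}{46843}} = \frac{46843}{27166868}$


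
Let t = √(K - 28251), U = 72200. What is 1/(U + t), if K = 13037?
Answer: 36100/2606427607 - I*√15214/5212855214 ≈ 1.385e-5 - 2.3662e-8*I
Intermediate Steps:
t = I*√15214 (t = √(13037 - 28251) = √(-15214) = I*√15214 ≈ 123.35*I)
1/(U + t) = 1/(72200 + I*√15214)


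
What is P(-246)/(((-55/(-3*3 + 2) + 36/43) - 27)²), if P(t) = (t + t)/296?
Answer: -11143923/2246647400 ≈ -0.0049602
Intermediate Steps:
P(t) = t/148 (P(t) = (2*t)*(1/296) = t/148)
P(-246)/(((-55/(-3*3 + 2) + 36/43) - 27)²) = ((1/148)*(-246))/(((-55/(-3*3 + 2) + 36/43) - 27)²) = -123/(74*((-55/(-9 + 2) + 36*(1/43)) - 27)²) = -123/(74*((-55/(-7) + 36/43) - 27)²) = -123/(74*((-55*(-⅐) + 36/43) - 27)²) = -123/(74*((55/7 + 36/43) - 27)²) = -123/(74*(2617/301 - 27)²) = -123/(74*((-5510/301)²)) = -123/(74*30360100/90601) = -123/74*90601/30360100 = -11143923/2246647400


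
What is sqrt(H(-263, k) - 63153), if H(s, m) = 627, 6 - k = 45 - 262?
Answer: I*sqrt(62526) ≈ 250.05*I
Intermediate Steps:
k = 223 (k = 6 - (45 - 262) = 6 - 1*(-217) = 6 + 217 = 223)
sqrt(H(-263, k) - 63153) = sqrt(627 - 63153) = sqrt(-62526) = I*sqrt(62526)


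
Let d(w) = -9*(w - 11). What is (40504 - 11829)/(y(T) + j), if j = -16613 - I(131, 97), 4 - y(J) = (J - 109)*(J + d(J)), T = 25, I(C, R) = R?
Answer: -5735/5038 ≈ -1.1383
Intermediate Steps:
d(w) = 99 - 9*w (d(w) = -9*(-11 + w) = 99 - 9*w)
y(J) = 4 - (-109 + J)*(99 - 8*J) (y(J) = 4 - (J - 109)*(J + (99 - 9*J)) = 4 - (-109 + J)*(99 - 8*J))
j = -16710 (j = -16613 - 1*97 = -16613 - 97 = -16710)
(40504 - 11829)/(y(T) + j) = (40504 - 11829)/((10795 - 971*25 + 8*25²) - 16710) = 28675/((10795 - 24275 + 8*625) - 16710) = 28675/((10795 - 24275 + 5000) - 16710) = 28675/(-8480 - 16710) = 28675/(-25190) = 28675*(-1/25190) = -5735/5038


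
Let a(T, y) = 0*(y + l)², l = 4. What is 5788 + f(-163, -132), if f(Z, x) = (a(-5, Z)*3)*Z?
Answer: 5788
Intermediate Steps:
a(T, y) = 0 (a(T, y) = 0*(y + 4)² = 0*(4 + y)² = 0)
f(Z, x) = 0 (f(Z, x) = (0*3)*Z = 0*Z = 0)
5788 + f(-163, -132) = 5788 + 0 = 5788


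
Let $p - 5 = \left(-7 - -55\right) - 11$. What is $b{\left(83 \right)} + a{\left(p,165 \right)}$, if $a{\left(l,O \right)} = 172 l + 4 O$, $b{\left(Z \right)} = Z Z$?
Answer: $14773$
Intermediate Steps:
$b{\left(Z \right)} = Z^{2}$
$p = 42$ ($p = 5 - -37 = 5 + \left(\left(-7 + 55\right) - 11\right) = 5 + \left(48 - 11\right) = 5 + 37 = 42$)
$a{\left(l,O \right)} = 4 O + 172 l$
$b{\left(83 \right)} + a{\left(p,165 \right)} = 83^{2} + \left(4 \cdot 165 + 172 \cdot 42\right) = 6889 + \left(660 + 7224\right) = 6889 + 7884 = 14773$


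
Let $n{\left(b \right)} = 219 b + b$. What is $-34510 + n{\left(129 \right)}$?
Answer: $-6130$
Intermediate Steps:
$n{\left(b \right)} = 220 b$
$-34510 + n{\left(129 \right)} = -34510 + 220 \cdot 129 = -34510 + 28380 = -6130$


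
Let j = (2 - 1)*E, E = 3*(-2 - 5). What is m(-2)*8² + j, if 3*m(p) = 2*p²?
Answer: 449/3 ≈ 149.67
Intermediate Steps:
E = -21 (E = 3*(-7) = -21)
m(p) = 2*p²/3 (m(p) = (2*p²)/3 = 2*p²/3)
j = -21 (j = (2 - 1)*(-21) = 1*(-21) = -21)
m(-2)*8² + j = ((⅔)*(-2)²)*8² - 21 = ((⅔)*4)*64 - 21 = (8/3)*64 - 21 = 512/3 - 21 = 449/3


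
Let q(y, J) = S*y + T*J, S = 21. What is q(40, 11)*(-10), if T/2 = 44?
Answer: -18080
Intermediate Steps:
T = 88 (T = 2*44 = 88)
q(y, J) = 21*y + 88*J
q(40, 11)*(-10) = (21*40 + 88*11)*(-10) = (840 + 968)*(-10) = 1808*(-10) = -18080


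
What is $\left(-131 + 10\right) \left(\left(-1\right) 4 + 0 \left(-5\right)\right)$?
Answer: $484$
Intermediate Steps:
$\left(-131 + 10\right) \left(\left(-1\right) 4 + 0 \left(-5\right)\right) = - 121 \left(-4 + 0\right) = \left(-121\right) \left(-4\right) = 484$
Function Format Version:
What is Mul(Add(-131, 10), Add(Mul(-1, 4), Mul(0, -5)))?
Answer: 484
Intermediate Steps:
Mul(Add(-131, 10), Add(Mul(-1, 4), Mul(0, -5))) = Mul(-121, Add(-4, 0)) = Mul(-121, -4) = 484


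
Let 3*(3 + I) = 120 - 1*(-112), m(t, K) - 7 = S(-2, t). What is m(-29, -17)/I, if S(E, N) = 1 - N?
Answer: 111/223 ≈ 0.49776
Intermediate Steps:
m(t, K) = 8 - t (m(t, K) = 7 + (1 - t) = 8 - t)
I = 223/3 (I = -3 + (120 - 1*(-112))/3 = -3 + (120 + 112)/3 = -3 + (1/3)*232 = -3 + 232/3 = 223/3 ≈ 74.333)
m(-29, -17)/I = (8 - 1*(-29))/(223/3) = (8 + 29)*(3/223) = 37*(3/223) = 111/223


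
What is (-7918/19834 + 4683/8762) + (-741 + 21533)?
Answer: 1806685893721/86892754 ≈ 20792.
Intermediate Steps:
(-7918/19834 + 4683/8762) + (-741 + 21533) = (-7918*1/19834 + 4683*(1/8762)) + 20792 = (-3959/9917 + 4683/8762) + 20792 = 11752553/86892754 + 20792 = 1806685893721/86892754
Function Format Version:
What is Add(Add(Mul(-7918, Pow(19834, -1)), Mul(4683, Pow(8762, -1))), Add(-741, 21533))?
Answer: Rational(1806685893721, 86892754) ≈ 20792.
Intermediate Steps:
Add(Add(Mul(-7918, Pow(19834, -1)), Mul(4683, Pow(8762, -1))), Add(-741, 21533)) = Add(Add(Mul(-7918, Rational(1, 19834)), Mul(4683, Rational(1, 8762))), 20792) = Add(Add(Rational(-3959, 9917), Rational(4683, 8762)), 20792) = Add(Rational(11752553, 86892754), 20792) = Rational(1806685893721, 86892754)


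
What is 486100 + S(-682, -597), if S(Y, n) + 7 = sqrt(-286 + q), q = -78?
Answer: 486093 + 2*I*sqrt(91) ≈ 4.8609e+5 + 19.079*I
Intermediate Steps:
S(Y, n) = -7 + 2*I*sqrt(91) (S(Y, n) = -7 + sqrt(-286 - 78) = -7 + sqrt(-364) = -7 + 2*I*sqrt(91))
486100 + S(-682, -597) = 486100 + (-7 + 2*I*sqrt(91)) = 486093 + 2*I*sqrt(91)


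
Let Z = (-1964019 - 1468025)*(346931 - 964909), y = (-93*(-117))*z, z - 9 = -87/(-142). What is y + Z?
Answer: 301171746411109/142 ≈ 2.1209e+12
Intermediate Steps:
z = 1365/142 (z = 9 - 87/(-142) = 9 - 87*(-1/142) = 9 + 87/142 = 1365/142 ≈ 9.6127)
y = 14852565/142 (y = -93*(-117)*(1365/142) = 10881*(1365/142) = 14852565/142 ≈ 1.0460e+5)
Z = 2120927687032 (Z = -3432044*(-617978) = 2120927687032)
y + Z = 14852565/142 + 2120927687032 = 301171746411109/142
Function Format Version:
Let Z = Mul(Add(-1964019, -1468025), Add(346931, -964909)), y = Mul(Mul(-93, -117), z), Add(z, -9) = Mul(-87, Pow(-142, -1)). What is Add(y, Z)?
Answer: Rational(301171746411109, 142) ≈ 2.1209e+12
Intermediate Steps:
z = Rational(1365, 142) (z = Add(9, Mul(-87, Pow(-142, -1))) = Add(9, Mul(-87, Rational(-1, 142))) = Add(9, Rational(87, 142)) = Rational(1365, 142) ≈ 9.6127)
y = Rational(14852565, 142) (y = Mul(Mul(-93, -117), Rational(1365, 142)) = Mul(10881, Rational(1365, 142)) = Rational(14852565, 142) ≈ 1.0460e+5)
Z = 2120927687032 (Z = Mul(-3432044, -617978) = 2120927687032)
Add(y, Z) = Add(Rational(14852565, 142), 2120927687032) = Rational(301171746411109, 142)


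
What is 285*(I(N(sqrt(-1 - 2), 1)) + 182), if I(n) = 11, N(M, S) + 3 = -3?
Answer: 55005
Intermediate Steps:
N(M, S) = -6 (N(M, S) = -3 - 3 = -6)
285*(I(N(sqrt(-1 - 2), 1)) + 182) = 285*(11 + 182) = 285*193 = 55005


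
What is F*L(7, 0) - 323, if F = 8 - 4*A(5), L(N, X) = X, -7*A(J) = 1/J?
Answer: -323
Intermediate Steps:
A(J) = -1/(7*J)
F = 284/35 (F = 8 - (-4)/(7*5) = 8 - 4*(-1/35) = 8 + 4/35 = 284/35 ≈ 8.1143)
F*L(7, 0) - 323 = (284/35)*0 - 323 = 0 - 323 = -323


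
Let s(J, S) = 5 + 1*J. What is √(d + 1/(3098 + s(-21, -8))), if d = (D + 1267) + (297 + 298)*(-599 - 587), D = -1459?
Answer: I*√6704788317006/3082 ≈ 840.16*I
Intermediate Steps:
s(J, S) = 5 + J
d = -705862 (d = (-1459 + 1267) + (297 + 298)*(-599 - 587) = -192 + 595*(-1186) = -192 - 705670 = -705862)
√(d + 1/(3098 + s(-21, -8))) = √(-705862 + 1/(3098 + (5 - 21))) = √(-705862 + 1/(3098 - 16)) = √(-705862 + 1/3082) = √(-2175466683/3082) = I*√6704788317006/3082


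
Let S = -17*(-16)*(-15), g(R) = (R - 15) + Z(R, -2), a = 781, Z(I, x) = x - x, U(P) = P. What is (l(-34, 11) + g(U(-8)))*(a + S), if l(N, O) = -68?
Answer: 300209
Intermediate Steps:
Z(I, x) = 0
g(R) = -15 + R (g(R) = (R - 15) + 0 = (-15 + R) + 0 = -15 + R)
S = -4080 (S = 272*(-15) = -4080)
(l(-34, 11) + g(U(-8)))*(a + S) = (-68 + (-15 - 8))*(781 - 4080) = (-68 - 23)*(-3299) = -91*(-3299) = 300209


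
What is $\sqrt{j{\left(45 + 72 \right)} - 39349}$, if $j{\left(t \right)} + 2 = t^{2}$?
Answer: $i \sqrt{25662} \approx 160.19 i$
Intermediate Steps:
$j{\left(t \right)} = -2 + t^{2}$
$\sqrt{j{\left(45 + 72 \right)} - 39349} = \sqrt{\left(-2 + \left(45 + 72\right)^{2}\right) - 39349} = \sqrt{\left(-2 + 117^{2}\right) - 39349} = \sqrt{\left(-2 + 13689\right) - 39349} = \sqrt{13687 - 39349} = \sqrt{-25662} = i \sqrt{25662}$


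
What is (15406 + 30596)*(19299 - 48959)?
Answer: -1364419320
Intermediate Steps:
(15406 + 30596)*(19299 - 48959) = 46002*(-29660) = -1364419320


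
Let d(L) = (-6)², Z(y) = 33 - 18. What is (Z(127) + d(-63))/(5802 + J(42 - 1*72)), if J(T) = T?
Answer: 17/1924 ≈ 0.0088358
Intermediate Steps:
Z(y) = 15
d(L) = 36
(Z(127) + d(-63))/(5802 + J(42 - 1*72)) = (15 + 36)/(5802 + (42 - 1*72)) = 51/(5802 + (42 - 72)) = 51/(5802 - 30) = 51/5772 = 51*(1/5772) = 17/1924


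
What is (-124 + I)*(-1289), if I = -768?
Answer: 1149788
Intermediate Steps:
(-124 + I)*(-1289) = (-124 - 768)*(-1289) = -892*(-1289) = 1149788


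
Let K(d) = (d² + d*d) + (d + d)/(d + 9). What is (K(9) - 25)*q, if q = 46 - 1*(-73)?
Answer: 16422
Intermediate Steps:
q = 119 (q = 46 + 73 = 119)
K(d) = 2*d² + 2*d/(9 + d) (K(d) = (d² + d²) + (2*d)/(9 + d) = 2*d² + 2*d/(9 + d))
(K(9) - 25)*q = (2*9*(1 + 9² + 9*9)/(9 + 9) - 25)*119 = (2*9*(1 + 81 + 81)/18 - 25)*119 = (2*9*(1/18)*163 - 25)*119 = (163 - 25)*119 = 138*119 = 16422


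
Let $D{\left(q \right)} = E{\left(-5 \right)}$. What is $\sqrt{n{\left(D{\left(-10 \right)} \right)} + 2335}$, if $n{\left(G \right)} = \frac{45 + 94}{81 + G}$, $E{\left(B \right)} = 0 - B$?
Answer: $\frac{7 \sqrt{352686}}{86} \approx 48.339$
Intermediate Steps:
$E{\left(B \right)} = - B$
$D{\left(q \right)} = 5$ ($D{\left(q \right)} = \left(-1\right) \left(-5\right) = 5$)
$n{\left(G \right)} = \frac{139}{81 + G}$
$\sqrt{n{\left(D{\left(-10 \right)} \right)} + 2335} = \sqrt{\frac{139}{81 + 5} + 2335} = \sqrt{\frac{139}{86} + 2335} = \sqrt{\frac{200949}{86}} = \frac{7 \sqrt{352686}}{86}$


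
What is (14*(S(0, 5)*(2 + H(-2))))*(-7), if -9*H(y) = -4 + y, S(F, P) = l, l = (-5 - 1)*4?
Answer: 6272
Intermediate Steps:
l = -24 (l = -6*4 = -24)
S(F, P) = -24
H(y) = 4/9 - y/9 (H(y) = -(-4 + y)/9 = 4/9 - y/9)
(14*(S(0, 5)*(2 + H(-2))))*(-7) = (14*(-24*(2 + (4/9 - ⅑*(-2)))))*(-7) = (14*(-24*(2 + (4/9 + 2/9))))*(-7) = (14*(-24*(2 + ⅔)))*(-7) = (14*(-24*8/3))*(-7) = (14*(-64))*(-7) = -896*(-7) = 6272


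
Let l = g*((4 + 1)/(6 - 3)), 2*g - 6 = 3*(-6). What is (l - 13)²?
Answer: 529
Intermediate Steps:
g = -6 (g = 3 + (3*(-6))/2 = 3 + (½)*(-18) = 3 - 9 = -6)
l = -10 (l = -6*(4 + 1)/(6 - 3) = -30/3 = -6*5/3 = -10)
(l - 13)² = (-10 - 13)² = (-23)² = 529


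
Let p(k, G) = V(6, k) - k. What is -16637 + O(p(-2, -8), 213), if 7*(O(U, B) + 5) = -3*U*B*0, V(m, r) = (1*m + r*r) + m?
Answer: -16642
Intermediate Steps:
V(m, r) = r**2 + 2*m (V(m, r) = (m + r**2) + m = r**2 + 2*m)
p(k, G) = 12 + k**2 - k (p(k, G) = (k**2 + 2*6) - k = (k**2 + 12) - k = (12 + k**2) - k = 12 + k**2 - k)
O(U, B) = -5 (O(U, B) = -5 + (-3*U*B*0)/7 = -5 + (-3*B*U*0)/7 = -5 + (1/7)*0 = -5 + 0 = -5)
-16637 + O(p(-2, -8), 213) = -16637 - 5 = -16642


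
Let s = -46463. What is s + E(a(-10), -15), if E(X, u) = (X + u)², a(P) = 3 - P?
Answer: -46459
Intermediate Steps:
s + E(a(-10), -15) = -46463 + ((3 - 1*(-10)) - 15)² = -46463 + ((3 + 10) - 15)² = -46463 + (13 - 15)² = -46463 + (-2)² = -46463 + 4 = -46459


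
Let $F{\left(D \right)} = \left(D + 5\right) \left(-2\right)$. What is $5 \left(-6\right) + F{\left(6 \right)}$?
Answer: $-52$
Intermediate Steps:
$F{\left(D \right)} = -10 - 2 D$ ($F{\left(D \right)} = \left(5 + D\right) \left(-2\right) = -10 - 2 D$)
$5 \left(-6\right) + F{\left(6 \right)} = 5 \left(-6\right) - 22 = -30 - 22 = -52$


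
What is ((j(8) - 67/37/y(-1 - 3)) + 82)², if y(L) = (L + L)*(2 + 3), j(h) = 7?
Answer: 17367813369/2190400 ≈ 7929.1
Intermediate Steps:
y(L) = 10*L (y(L) = (2*L)*5 = 10*L)
((j(8) - 67/37/y(-1 - 3)) + 82)² = ((7 - 67/37/(10*(-1 - 3))) + 82)² = ((7 - 67*(1/37)/(10*(-4))) + 82)² = ((7 - 67/(37*(-40))) + 82)² = ((7 - 67*(-1)/(37*40)) + 82)² = ((7 - 1*(-67/1480)) + 82)² = ((7 + 67/1480) + 82)² = (10427/1480 + 82)² = (131787/1480)² = 17367813369/2190400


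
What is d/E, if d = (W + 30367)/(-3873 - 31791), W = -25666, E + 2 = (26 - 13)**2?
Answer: -1567/1985296 ≈ -0.00078930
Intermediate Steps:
E = 167 (E = -2 + (26 - 13)**2 = -2 + 13**2 = -2 + 169 = 167)
d = -1567/11888 (d = (-25666 + 30367)/(-3873 - 31791) = 4701/(-35664) = 4701*(-1/35664) = -1567/11888 ≈ -0.13181)
d/E = -1567/11888/167 = -1567/11888*1/167 = -1567/1985296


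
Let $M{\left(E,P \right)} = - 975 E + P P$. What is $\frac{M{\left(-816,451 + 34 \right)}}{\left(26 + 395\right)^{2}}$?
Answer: $\frac{1030825}{177241} \approx 5.8159$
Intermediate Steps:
$M{\left(E,P \right)} = P^{2} - 975 E$ ($M{\left(E,P \right)} = - 975 E + P^{2} = P^{2} - 975 E$)
$\frac{M{\left(-816,451 + 34 \right)}}{\left(26 + 395\right)^{2}} = \frac{\left(451 + 34\right)^{2} - -795600}{\left(26 + 395\right)^{2}} = \frac{485^{2} + 795600}{421^{2}} = \frac{235225 + 795600}{177241} = 1030825 \cdot \frac{1}{177241} = \frac{1030825}{177241}$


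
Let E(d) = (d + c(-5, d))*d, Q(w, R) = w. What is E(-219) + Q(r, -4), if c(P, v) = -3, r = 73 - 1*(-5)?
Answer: 48696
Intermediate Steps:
r = 78 (r = 73 + 5 = 78)
E(d) = d*(-3 + d) (E(d) = (d - 3)*d = (-3 + d)*d = d*(-3 + d))
E(-219) + Q(r, -4) = -219*(-3 - 219) + 78 = -219*(-222) + 78 = 48618 + 78 = 48696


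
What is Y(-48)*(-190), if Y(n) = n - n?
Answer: 0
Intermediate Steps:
Y(n) = 0
Y(-48)*(-190) = 0*(-190) = 0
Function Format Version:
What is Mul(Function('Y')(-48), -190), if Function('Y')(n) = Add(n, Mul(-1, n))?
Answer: 0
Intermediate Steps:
Function('Y')(n) = 0
Mul(Function('Y')(-48), -190) = Mul(0, -190) = 0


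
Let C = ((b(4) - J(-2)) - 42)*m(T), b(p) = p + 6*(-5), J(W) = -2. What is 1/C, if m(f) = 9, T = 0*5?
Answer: -1/594 ≈ -0.0016835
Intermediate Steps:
T = 0
b(p) = -30 + p (b(p) = p - 30 = -30 + p)
C = -594 (C = (((-30 + 4) - 1*(-2)) - 42)*9 = ((-26 + 2) - 42)*9 = (-24 - 42)*9 = -66*9 = -594)
1/C = 1/(-594) = -1/594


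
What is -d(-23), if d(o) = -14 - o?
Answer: -9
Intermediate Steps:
-d(-23) = -(-14 - 1*(-23)) = -(-14 + 23) = -1*9 = -9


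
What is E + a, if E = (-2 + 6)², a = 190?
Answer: 206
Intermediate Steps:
E = 16 (E = 4² = 16)
E + a = 16 + 190 = 206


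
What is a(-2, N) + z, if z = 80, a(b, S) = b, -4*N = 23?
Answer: 78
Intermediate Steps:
N = -23/4 (N = -¼*23 = -23/4 ≈ -5.7500)
a(-2, N) + z = -2 + 80 = 78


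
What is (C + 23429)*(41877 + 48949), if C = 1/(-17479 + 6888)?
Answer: 22537249200388/10591 ≈ 2.1280e+9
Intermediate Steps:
C = -1/10591 (C = 1/(-10591) = -1/10591 ≈ -9.4420e-5)
(C + 23429)*(41877 + 48949) = (-1/10591 + 23429)*(41877 + 48949) = (248136538/10591)*90826 = 22537249200388/10591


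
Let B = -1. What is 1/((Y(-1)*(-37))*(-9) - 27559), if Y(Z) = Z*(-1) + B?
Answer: -1/27559 ≈ -3.6286e-5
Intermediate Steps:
Y(Z) = -1 - Z (Y(Z) = Z*(-1) - 1 = -Z - 1 = -1 - Z)
1/((Y(-1)*(-37))*(-9) - 27559) = 1/(((-1 - 1*(-1))*(-37))*(-9) - 27559) = 1/(((-1 + 1)*(-37))*(-9) - 27559) = 1/((0*(-37))*(-9) - 27559) = 1/(0*(-9) - 27559) = 1/(0 - 27559) = 1/(-27559) = -1/27559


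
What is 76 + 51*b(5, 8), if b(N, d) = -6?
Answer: -230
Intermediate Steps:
76 + 51*b(5, 8) = 76 + 51*(-6) = 76 - 306 = -230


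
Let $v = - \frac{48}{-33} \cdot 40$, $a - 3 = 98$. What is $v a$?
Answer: $\frac{64640}{11} \approx 5876.4$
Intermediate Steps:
$a = 101$ ($a = 3 + 98 = 101$)
$v = \frac{640}{11}$ ($v = \left(-48\right) \left(- \frac{1}{33}\right) 40 = \frac{16}{11} \cdot 40 = \frac{640}{11} \approx 58.182$)
$v a = \frac{640}{11} \cdot 101 = \frac{64640}{11}$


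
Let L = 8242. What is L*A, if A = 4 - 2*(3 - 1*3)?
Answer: 32968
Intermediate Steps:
A = 4 (A = 4 - 2*(3 - 3) = 4 - 2*0 = 4 + 0 = 4)
L*A = 8242*4 = 32968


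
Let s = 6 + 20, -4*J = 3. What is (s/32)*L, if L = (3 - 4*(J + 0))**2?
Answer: 117/4 ≈ 29.250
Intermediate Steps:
J = -3/4 (J = -1/4*3 = -3/4 ≈ -0.75000)
s = 26
L = 36 (L = (3 - 4*(-3/4 + 0))**2 = (3 - 4*(-3/4))**2 = (3 + 3)**2 = 6**2 = 36)
(s/32)*L = (26/32)*36 = (26*(1/32))*36 = (13/16)*36 = 117/4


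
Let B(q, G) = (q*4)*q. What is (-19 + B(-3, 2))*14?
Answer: 238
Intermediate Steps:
B(q, G) = 4*q**2 (B(q, G) = (4*q)*q = 4*q**2)
(-19 + B(-3, 2))*14 = (-19 + 4*(-3)**2)*14 = (-19 + 4*9)*14 = (-19 + 36)*14 = 17*14 = 238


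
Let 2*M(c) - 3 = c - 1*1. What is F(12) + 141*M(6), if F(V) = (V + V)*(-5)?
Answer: 444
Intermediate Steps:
M(c) = 1 + c/2 (M(c) = 3/2 + (c - 1*1)/2 = 3/2 + (c - 1)/2 = 3/2 + (-1 + c)/2 = 3/2 + (-1/2 + c/2) = 1 + c/2)
F(V) = -10*V (F(V) = (2*V)*(-5) = -10*V)
F(12) + 141*M(6) = -10*12 + 141*(1 + (1/2)*6) = -120 + 141*(1 + 3) = -120 + 141*4 = -120 + 564 = 444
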